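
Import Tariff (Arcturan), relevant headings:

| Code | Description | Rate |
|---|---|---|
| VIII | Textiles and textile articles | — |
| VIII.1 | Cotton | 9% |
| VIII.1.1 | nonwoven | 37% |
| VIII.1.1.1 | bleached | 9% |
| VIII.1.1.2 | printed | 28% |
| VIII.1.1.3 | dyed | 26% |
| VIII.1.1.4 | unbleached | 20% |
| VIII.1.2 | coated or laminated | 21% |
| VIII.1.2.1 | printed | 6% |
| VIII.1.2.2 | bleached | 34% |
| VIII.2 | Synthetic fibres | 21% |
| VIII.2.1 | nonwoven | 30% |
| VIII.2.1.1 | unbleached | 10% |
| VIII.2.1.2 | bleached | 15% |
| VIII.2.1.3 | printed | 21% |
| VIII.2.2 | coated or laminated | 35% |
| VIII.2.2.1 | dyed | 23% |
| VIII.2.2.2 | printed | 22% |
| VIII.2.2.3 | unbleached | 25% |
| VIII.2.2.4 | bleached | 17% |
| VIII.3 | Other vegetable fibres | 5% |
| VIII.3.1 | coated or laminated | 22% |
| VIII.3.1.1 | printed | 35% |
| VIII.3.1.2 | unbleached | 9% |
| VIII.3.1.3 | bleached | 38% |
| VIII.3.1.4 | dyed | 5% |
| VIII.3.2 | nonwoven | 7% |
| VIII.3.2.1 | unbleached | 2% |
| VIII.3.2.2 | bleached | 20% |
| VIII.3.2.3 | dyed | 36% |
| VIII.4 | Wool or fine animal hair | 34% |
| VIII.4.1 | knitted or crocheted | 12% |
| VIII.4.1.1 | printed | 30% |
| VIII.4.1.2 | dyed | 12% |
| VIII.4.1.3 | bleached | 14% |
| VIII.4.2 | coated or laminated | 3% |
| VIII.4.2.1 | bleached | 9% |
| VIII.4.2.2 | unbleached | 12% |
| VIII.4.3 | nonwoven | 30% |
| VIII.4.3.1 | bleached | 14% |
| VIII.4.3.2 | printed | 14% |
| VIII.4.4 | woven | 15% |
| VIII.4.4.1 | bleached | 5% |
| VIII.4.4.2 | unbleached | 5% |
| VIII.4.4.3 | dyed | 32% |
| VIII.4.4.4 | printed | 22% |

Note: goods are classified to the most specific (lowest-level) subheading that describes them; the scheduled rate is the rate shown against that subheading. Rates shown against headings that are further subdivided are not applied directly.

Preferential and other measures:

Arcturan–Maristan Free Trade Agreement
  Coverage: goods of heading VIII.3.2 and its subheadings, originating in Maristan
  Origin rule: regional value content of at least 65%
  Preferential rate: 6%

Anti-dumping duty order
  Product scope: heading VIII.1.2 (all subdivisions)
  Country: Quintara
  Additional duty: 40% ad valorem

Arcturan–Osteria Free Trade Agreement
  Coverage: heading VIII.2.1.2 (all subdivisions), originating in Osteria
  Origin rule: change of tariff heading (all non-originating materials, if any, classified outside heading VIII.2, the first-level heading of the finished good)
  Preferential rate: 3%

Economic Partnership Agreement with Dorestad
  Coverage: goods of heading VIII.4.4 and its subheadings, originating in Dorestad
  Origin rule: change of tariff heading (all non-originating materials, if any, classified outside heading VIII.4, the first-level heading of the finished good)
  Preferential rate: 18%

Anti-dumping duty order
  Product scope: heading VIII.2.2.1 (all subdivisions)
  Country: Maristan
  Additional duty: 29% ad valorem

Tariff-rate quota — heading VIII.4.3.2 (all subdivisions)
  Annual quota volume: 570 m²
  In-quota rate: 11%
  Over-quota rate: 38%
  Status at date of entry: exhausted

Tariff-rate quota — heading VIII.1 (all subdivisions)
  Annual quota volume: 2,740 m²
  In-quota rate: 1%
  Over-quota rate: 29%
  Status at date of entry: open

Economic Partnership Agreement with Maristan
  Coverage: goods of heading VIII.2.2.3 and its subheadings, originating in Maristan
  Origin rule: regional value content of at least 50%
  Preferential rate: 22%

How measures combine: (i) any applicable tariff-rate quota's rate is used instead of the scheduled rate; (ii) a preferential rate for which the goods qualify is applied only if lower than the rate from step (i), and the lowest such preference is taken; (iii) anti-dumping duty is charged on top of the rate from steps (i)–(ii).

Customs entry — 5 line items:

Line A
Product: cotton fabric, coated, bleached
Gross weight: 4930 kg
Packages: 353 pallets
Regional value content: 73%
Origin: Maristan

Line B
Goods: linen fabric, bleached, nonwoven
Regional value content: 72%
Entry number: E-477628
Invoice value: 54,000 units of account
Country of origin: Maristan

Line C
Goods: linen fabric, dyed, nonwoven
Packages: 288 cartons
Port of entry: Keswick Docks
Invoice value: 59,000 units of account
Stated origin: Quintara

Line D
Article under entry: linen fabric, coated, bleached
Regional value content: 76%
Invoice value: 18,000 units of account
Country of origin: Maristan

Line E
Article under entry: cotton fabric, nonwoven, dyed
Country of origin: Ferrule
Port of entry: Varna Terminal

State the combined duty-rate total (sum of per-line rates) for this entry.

Line A: cotton → VIII.1; coated → VIII.1.2; bleached → VIII.1.2.2. Scheduled 34%. quota on VIII.1 open → in-quota 1%; Maristan agreement on VIII.3.2: VIII.1.2.2 not covered; Maristan agreement on VIII.2.2.3: VIII.1.2.2 not covered. → 1%.
Line B: linen → VIII.3; nonwoven → VIII.3.2; bleached → VIII.3.2.2. Scheduled 20%. Maristan agreement on VIII.3.2: RVC ≥ 65% → 6% available; Maristan agreement on VIII.2.2.3: VIII.3.2.2 not covered; preferential 6%. → 6%.
Line C: linen → VIII.3; nonwoven → VIII.3.2; dyed → VIII.3.2.3. Scheduled 36%. No special measure applies. → 36%.
Line D: linen → VIII.3; coated → VIII.3.1; bleached → VIII.3.1.3. Scheduled 38%. Maristan agreement on VIII.3.2: VIII.3.1.3 not covered; Maristan agreement on VIII.2.2.3: VIII.3.1.3 not covered. → 38%.
Line E: cotton → VIII.1; nonwoven → VIII.1.1; dyed → VIII.1.1.3. Scheduled 26%. quota on VIII.1 open → in-quota 1%. → 1%.
Sum: 1% + 6% + 36% + 38% + 1% = 82%.

82%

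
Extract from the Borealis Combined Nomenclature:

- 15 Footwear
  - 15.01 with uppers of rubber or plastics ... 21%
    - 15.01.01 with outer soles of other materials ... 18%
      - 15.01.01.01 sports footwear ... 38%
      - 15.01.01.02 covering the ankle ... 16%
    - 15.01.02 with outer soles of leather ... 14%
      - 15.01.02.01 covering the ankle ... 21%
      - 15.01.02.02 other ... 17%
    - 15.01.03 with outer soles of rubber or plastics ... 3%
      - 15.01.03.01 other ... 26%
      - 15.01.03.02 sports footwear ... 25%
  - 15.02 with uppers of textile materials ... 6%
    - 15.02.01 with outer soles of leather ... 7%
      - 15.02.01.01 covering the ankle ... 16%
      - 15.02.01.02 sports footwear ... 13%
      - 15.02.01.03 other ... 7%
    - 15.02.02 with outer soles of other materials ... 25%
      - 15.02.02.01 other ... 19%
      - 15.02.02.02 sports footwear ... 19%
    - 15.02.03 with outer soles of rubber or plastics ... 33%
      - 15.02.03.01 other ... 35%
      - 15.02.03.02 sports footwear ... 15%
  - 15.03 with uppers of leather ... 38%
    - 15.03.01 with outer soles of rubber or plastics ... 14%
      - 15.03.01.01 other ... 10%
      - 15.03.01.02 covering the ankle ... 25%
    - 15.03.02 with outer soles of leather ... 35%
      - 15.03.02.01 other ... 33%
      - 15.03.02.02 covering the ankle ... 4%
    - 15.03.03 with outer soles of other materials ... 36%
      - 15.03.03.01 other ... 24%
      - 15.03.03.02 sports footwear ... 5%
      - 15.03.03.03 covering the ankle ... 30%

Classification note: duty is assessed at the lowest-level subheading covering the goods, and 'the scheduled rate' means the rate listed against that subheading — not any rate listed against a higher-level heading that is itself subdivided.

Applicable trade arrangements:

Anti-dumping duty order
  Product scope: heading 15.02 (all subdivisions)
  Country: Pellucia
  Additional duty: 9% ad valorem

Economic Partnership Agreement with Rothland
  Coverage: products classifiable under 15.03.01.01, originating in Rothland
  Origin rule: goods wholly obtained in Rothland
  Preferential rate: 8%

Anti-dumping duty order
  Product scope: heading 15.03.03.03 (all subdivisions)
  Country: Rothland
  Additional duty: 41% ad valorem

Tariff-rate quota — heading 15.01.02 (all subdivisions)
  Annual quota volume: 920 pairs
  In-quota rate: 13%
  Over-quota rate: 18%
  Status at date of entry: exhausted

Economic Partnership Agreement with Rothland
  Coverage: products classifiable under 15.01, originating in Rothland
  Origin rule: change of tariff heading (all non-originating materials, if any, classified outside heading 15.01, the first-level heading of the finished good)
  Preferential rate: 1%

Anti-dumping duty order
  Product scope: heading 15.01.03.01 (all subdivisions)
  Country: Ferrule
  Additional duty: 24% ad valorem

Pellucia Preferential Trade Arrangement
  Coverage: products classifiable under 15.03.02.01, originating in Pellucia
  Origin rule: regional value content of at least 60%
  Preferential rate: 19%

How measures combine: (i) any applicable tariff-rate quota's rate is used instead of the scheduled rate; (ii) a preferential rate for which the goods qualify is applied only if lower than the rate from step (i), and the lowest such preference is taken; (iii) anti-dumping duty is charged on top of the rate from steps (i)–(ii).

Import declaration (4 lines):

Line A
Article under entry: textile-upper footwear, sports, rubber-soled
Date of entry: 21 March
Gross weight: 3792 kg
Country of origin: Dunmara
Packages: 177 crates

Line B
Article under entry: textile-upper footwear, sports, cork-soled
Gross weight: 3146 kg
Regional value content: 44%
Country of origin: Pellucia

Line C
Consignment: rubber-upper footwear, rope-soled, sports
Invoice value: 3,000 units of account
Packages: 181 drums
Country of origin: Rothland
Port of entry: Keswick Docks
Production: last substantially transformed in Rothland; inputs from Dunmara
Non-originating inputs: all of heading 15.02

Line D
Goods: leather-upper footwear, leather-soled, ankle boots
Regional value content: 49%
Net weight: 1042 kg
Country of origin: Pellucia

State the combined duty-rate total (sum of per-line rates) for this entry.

48%

Line A: textile-upper → 15.02; rubber-soled → 15.02.03; sports → 15.02.03.02. Scheduled 15%. No special measure applies. → 15%.
Line B: textile-upper → 15.02; cork-soled → 15.02.02; sports → 15.02.02.02. Scheduled 19%. Pellucia agreement on 15.03.02.01: 15.02.02.02 not covered; anti-dumping (Pellucia, 15.02): +9%; total 19% + 9% = 28%. → 28%.
Line C: rubber-upper → 15.01; rope-soled → 15.01.01; sports → 15.01.01.01. Scheduled 38%. Rothland agreement on 15.03.01.01: 15.01.01.01 not covered; Rothland agreement on 15.01: CTH met → 1% available; preferential 1%. → 1%.
Line D: leather-upper → 15.03; leather-soled → 15.03.02; ankle boots → 15.03.02.02. Scheduled 4%. Pellucia agreement on 15.03.02.01: 15.03.02.02 not covered. → 4%.
Sum: 15% + 28% + 1% + 4% = 48%.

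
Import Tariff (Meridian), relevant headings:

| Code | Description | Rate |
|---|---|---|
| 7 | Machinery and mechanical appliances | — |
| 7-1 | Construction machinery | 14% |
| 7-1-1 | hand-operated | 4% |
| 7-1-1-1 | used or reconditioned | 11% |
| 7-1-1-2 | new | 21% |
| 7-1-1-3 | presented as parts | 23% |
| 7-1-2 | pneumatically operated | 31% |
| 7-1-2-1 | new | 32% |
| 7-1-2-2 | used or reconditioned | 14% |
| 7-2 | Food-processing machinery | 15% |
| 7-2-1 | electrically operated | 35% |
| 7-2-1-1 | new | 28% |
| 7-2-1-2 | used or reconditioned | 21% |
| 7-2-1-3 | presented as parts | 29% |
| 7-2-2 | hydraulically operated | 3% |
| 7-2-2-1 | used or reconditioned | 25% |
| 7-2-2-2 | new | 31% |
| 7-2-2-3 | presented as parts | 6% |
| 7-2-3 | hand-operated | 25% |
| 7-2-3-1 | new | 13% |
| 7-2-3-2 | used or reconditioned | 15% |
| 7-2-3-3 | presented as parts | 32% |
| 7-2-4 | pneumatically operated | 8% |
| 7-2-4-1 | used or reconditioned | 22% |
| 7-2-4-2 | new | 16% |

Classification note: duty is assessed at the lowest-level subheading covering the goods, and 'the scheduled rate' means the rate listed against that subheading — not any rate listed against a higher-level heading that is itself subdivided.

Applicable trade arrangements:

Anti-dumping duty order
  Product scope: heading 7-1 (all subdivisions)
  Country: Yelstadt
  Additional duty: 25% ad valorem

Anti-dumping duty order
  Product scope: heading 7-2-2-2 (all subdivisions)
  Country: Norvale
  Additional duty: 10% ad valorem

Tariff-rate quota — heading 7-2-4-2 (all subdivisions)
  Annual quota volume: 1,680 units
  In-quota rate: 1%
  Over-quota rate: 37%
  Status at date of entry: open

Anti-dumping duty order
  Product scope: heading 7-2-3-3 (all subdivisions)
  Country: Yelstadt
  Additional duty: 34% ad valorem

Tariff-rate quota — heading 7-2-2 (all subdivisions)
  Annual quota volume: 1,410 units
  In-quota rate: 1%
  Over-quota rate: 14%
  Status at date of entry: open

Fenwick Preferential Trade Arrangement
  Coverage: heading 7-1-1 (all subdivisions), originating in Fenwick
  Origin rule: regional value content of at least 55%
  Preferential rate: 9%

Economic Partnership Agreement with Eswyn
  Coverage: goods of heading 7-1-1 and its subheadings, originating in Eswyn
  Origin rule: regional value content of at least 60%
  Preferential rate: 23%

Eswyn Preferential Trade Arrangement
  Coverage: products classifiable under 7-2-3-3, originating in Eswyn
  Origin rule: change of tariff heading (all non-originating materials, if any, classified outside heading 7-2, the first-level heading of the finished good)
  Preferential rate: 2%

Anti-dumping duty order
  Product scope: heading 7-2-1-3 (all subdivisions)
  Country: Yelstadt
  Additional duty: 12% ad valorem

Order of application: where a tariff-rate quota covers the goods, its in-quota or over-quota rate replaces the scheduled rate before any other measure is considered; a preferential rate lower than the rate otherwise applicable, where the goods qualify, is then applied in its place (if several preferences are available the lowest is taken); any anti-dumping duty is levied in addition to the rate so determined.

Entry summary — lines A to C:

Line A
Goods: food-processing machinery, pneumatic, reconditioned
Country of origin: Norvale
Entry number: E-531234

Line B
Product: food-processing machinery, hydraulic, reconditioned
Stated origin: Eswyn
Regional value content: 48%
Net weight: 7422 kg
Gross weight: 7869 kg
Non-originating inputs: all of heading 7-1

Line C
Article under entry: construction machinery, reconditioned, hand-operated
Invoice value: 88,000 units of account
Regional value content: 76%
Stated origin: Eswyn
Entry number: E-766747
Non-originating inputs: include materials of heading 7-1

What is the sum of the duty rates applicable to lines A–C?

34%

Line A: food-processing → 7-2; pneumatic → 7-2-4; reconditioned → 7-2-4-1. Scheduled 22%. No special measure applies. → 22%.
Line B: food-processing → 7-2; hydraulic → 7-2-2; reconditioned → 7-2-2-1. Scheduled 25%. quota on 7-2-2 open → in-quota 1%; Eswyn agreement on 7-1-1: 7-2-2-1 not covered; Eswyn agreement on 7-2-3-3: 7-2-2-1 not covered. → 1%.
Line C: construction → 7-1; hand-operated → 7-1-1; reconditioned → 7-1-1-1. Scheduled 11%. Eswyn agreement on 7-1-1: RVC ≥ 60% → 23% available; Eswyn agreement on 7-2-3-3: 7-1-1-1 not covered; preference 23% not lower than 11% → no reduction. → 11%.
Sum: 22% + 1% + 11% = 34%.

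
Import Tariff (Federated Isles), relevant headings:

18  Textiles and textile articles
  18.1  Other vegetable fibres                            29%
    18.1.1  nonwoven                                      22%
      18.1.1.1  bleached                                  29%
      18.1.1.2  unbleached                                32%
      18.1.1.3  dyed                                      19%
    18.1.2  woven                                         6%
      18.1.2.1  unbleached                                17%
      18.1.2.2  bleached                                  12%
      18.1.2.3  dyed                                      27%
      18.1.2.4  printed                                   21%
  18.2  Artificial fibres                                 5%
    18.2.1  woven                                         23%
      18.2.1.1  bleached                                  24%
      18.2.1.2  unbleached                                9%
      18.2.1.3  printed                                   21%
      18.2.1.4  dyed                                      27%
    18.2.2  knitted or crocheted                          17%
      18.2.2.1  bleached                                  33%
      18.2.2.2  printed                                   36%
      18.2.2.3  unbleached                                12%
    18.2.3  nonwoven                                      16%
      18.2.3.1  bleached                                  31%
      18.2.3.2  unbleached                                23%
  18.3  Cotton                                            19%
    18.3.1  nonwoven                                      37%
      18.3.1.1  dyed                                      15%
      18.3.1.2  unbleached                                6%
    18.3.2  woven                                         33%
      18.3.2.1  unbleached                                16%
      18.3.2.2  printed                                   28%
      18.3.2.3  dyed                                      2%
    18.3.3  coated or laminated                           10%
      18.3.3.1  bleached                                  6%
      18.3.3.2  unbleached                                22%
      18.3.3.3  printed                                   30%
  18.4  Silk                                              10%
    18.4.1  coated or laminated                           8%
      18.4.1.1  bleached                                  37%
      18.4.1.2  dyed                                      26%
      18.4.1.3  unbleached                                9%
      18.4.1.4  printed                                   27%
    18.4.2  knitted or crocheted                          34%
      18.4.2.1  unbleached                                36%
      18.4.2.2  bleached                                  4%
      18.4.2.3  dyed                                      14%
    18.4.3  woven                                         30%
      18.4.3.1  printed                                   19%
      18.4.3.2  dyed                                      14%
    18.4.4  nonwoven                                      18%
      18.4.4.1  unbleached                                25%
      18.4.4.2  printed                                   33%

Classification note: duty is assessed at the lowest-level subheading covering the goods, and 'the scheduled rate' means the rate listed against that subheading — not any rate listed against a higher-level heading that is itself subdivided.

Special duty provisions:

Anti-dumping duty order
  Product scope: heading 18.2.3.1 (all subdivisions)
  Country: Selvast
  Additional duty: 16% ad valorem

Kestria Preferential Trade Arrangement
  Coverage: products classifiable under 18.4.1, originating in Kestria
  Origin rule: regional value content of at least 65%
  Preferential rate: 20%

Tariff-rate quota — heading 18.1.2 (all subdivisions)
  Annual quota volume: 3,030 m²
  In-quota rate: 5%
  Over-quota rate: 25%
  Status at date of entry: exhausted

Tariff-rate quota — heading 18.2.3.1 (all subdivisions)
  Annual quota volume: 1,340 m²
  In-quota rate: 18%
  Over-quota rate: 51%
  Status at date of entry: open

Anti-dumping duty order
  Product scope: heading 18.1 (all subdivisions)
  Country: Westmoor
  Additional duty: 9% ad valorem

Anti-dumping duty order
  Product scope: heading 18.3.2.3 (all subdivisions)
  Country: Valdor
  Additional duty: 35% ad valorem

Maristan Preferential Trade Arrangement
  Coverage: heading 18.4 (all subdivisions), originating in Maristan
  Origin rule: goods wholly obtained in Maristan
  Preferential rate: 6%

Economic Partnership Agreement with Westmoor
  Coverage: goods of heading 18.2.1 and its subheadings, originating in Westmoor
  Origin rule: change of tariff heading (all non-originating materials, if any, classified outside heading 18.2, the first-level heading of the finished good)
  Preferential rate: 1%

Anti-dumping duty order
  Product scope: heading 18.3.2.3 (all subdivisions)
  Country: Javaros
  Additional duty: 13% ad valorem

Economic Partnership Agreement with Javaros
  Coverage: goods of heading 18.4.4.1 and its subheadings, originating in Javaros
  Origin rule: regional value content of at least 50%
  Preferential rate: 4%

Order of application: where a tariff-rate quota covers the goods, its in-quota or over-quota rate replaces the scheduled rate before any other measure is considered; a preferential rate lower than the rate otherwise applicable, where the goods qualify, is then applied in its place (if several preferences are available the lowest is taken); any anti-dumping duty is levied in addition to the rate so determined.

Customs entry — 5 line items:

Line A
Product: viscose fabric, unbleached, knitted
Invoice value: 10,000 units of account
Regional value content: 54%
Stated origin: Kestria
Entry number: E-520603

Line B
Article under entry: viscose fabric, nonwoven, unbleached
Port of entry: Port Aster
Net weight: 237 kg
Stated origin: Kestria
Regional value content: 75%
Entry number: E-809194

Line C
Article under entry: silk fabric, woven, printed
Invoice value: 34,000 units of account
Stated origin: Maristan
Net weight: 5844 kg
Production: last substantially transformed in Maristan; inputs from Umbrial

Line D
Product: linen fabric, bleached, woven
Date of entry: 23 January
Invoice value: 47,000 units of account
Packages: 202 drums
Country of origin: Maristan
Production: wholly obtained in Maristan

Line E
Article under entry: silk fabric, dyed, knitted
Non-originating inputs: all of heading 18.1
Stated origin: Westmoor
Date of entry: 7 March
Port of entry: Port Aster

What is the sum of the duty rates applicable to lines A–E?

93%

Line A: viscose → 18.2; knitted → 18.2.2; unbleached → 18.2.2.3. Scheduled 12%. Kestria agreement on 18.4.1: 18.2.2.3 not covered. → 12%.
Line B: viscose → 18.2; nonwoven → 18.2.3; unbleached → 18.2.3.2. Scheduled 23%. Kestria agreement on 18.4.1: 18.2.3.2 not covered. → 23%.
Line C: silk → 18.4; woven → 18.4.3; printed → 18.4.3.1. Scheduled 19%. Maristan agreement on 18.4: not wholly obtained. → 19%.
Line D: linen → 18.1; woven → 18.1.2; bleached → 18.1.2.2. Scheduled 12%. quota on 18.1.2 exhausted → over-quota 25%; Maristan agreement on 18.4: 18.1.2.2 not covered. → 25%.
Line E: silk → 18.4; knitted → 18.4.2; dyed → 18.4.2.3. Scheduled 14%. Westmoor agreement on 18.2.1: 18.4.2.3 not covered. → 14%.
Sum: 12% + 23% + 19% + 25% + 14% = 93%.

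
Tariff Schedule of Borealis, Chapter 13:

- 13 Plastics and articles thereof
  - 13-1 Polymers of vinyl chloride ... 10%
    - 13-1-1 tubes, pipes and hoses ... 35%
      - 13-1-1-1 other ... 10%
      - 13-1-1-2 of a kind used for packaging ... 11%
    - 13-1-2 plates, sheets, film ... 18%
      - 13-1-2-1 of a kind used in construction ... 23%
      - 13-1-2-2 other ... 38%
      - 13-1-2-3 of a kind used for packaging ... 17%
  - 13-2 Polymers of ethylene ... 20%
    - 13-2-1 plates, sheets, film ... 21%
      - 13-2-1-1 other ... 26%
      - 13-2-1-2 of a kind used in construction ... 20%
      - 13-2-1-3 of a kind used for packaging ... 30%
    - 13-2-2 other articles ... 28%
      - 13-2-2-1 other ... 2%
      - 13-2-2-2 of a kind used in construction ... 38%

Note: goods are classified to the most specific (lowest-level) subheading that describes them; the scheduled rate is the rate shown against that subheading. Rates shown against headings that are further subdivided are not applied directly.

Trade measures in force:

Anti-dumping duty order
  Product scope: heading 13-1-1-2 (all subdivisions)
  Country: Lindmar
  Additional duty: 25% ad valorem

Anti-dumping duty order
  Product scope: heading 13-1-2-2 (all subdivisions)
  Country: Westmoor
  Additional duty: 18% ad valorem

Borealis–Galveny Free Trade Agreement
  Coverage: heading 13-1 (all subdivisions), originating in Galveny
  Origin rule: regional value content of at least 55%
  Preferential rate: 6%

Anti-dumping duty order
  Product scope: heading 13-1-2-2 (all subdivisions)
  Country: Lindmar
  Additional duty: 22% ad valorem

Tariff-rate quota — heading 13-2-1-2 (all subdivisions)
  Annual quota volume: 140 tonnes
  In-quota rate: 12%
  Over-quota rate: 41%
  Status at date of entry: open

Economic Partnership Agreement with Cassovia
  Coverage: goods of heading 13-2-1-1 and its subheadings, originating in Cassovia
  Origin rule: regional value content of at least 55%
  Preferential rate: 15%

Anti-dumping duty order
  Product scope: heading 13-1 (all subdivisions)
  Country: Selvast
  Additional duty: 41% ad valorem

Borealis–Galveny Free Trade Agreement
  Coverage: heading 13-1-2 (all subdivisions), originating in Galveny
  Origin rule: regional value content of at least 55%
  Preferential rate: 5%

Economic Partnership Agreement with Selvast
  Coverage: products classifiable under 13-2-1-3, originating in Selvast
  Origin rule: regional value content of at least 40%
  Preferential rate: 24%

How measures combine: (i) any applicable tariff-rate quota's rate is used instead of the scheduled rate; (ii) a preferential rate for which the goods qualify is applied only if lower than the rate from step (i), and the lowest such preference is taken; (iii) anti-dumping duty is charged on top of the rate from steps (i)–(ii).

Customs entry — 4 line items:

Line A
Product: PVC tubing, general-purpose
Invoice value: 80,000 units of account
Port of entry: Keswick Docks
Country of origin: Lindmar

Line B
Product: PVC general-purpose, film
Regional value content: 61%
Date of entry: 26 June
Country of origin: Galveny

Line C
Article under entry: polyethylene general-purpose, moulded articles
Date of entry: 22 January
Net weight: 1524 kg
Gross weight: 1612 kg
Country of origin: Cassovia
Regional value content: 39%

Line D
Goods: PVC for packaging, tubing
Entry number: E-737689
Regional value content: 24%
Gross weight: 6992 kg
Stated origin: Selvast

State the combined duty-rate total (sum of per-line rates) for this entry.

69%

Line A: PVC → 13-1; tubing → 13-1-1; general-purpose → 13-1-1-1. Scheduled 10%. No special measure applies. → 10%.
Line B: PVC → 13-1; film → 13-1-2; general-purpose → 13-1-2-2. Scheduled 38%. Galveny agreement on 13-1: RVC ≥ 55% → 6% available; Galveny agreement on 13-1-2: RVC ≥ 55% → 5% available; preferential 5%. → 5%.
Line C: polyethylene → 13-2; moulded articles → 13-2-2; general-purpose → 13-2-2-1. Scheduled 2%. Cassovia agreement on 13-2-1-1: 13-2-2-1 not covered. → 2%.
Line D: PVC → 13-1; tubing → 13-1-1; for packaging → 13-1-1-2. Scheduled 11%. Selvast agreement on 13-2-1-3: 13-1-1-2 not covered; anti-dumping (Selvast, 13-1): +41%; total 11% + 41% = 52%. → 52%.
Sum: 10% + 5% + 2% + 52% = 69%.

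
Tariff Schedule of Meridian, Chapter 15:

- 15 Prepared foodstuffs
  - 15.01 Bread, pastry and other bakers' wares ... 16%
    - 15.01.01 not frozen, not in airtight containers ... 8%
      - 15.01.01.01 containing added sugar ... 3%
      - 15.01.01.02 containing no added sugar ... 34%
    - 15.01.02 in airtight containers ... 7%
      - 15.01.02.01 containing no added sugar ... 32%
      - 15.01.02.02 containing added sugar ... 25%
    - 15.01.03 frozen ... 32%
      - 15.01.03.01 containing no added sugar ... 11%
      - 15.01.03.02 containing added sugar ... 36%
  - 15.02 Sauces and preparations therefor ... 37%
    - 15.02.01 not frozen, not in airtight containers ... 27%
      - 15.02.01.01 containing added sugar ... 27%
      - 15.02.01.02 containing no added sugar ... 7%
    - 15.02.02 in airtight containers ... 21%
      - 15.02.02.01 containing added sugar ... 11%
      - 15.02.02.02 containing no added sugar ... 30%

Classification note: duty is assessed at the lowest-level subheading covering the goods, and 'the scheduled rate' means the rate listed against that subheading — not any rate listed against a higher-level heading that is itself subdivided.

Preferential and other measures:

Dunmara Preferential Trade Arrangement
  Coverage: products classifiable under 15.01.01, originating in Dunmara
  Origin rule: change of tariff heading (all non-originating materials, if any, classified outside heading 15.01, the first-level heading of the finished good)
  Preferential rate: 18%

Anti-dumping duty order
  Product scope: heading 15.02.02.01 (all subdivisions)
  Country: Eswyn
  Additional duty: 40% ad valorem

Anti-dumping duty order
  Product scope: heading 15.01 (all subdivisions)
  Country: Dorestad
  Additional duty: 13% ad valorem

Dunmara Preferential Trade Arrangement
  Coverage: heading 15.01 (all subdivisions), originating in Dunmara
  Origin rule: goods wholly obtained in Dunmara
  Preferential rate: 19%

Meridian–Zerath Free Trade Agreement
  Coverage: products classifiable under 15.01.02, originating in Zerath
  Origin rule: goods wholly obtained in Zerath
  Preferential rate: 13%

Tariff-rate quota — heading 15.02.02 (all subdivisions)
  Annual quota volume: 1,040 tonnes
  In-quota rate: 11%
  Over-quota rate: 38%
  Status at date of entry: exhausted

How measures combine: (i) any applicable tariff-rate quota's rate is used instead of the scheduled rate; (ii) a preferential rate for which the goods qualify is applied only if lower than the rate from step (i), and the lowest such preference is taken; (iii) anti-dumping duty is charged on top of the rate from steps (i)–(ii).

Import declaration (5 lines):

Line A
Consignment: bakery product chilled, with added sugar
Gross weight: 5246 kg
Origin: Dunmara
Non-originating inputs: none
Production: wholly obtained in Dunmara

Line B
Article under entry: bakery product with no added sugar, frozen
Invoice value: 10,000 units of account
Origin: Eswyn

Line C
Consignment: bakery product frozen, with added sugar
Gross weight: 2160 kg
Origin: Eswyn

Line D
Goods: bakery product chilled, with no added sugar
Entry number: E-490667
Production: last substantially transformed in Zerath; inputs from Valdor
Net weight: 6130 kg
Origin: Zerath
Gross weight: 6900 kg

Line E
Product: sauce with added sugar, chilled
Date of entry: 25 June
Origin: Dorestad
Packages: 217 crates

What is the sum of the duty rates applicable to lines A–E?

111%

Line A: bakery product → 15.01; chilled → 15.01.01; with added sugar → 15.01.01.01. Scheduled 3%. Dunmara agreement on 15.01.01: CTH met → 18% available; Dunmara agreement on 15.01: wholly obtained → 19% available; preference 18% not lower than 3% → no reduction. → 3%.
Line B: bakery product → 15.01; frozen → 15.01.03; with no added sugar → 15.01.03.01. Scheduled 11%. No special measure applies. → 11%.
Line C: bakery product → 15.01; frozen → 15.01.03; with added sugar → 15.01.03.02. Scheduled 36%. No special measure applies. → 36%.
Line D: bakery product → 15.01; chilled → 15.01.01; with no added sugar → 15.01.01.02. Scheduled 34%. Zerath agreement on 15.01.02: 15.01.01.02 not covered. → 34%.
Line E: sauce → 15.02; chilled → 15.02.01; with added sugar → 15.02.01.01. Scheduled 27%. No special measure applies. → 27%.
Sum: 3% + 11% + 36% + 34% + 27% = 111%.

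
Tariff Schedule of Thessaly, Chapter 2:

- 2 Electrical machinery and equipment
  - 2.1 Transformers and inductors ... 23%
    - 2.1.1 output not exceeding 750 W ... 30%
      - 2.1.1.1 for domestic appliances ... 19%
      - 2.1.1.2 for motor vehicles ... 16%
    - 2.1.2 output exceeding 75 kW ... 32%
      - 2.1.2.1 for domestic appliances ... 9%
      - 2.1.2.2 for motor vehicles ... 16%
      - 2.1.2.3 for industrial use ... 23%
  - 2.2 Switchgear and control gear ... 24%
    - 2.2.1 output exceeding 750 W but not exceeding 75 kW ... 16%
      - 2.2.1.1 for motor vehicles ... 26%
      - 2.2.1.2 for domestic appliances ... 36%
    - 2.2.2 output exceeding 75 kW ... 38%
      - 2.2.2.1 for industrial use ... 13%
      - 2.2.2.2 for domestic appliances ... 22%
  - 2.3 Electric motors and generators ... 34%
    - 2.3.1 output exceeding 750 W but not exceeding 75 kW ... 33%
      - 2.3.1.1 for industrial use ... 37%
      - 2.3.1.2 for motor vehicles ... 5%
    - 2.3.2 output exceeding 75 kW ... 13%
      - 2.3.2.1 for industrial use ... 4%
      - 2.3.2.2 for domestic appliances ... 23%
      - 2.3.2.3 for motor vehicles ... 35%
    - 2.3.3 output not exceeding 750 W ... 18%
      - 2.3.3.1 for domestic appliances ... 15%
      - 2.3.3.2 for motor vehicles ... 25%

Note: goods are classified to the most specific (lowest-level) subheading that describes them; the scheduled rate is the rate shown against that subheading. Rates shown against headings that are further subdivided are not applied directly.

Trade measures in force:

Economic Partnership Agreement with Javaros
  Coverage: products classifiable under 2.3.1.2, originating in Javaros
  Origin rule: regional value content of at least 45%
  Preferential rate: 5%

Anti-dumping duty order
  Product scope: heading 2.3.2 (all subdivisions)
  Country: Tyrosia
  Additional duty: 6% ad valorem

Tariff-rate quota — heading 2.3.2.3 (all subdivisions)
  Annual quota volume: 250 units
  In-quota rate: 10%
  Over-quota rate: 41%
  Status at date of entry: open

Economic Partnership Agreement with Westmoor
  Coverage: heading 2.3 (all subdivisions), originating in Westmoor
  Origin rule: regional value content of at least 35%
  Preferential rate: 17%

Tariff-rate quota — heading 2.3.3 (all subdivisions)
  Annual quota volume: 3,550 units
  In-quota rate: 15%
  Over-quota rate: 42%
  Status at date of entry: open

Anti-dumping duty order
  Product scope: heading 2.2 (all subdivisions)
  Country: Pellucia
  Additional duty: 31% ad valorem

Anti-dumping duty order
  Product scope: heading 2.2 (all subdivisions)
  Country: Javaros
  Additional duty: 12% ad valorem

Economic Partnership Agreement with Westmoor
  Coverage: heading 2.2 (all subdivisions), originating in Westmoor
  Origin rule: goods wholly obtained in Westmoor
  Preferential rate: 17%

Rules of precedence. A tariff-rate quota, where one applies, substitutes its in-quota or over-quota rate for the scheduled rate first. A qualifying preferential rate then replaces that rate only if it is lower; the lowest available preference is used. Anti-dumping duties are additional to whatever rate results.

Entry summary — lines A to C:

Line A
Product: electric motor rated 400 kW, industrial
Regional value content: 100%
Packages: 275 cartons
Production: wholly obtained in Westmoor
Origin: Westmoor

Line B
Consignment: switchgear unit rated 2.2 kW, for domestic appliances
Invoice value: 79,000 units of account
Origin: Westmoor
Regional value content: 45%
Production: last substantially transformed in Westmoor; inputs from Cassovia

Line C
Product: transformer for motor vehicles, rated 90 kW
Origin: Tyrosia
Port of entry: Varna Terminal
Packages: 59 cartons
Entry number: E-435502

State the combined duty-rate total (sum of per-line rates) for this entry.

Line A: electric motor → 2.3; rated 400 kW → 2.3.2; industrial → 2.3.2.1. Scheduled 4%. Westmoor agreement on 2.3: RVC ≥ 35% → 17% available; Westmoor agreement on 2.2: 2.3.2.1 not covered; preference 17% not lower than 4% → no reduction. → 4%.
Line B: switchgear unit → 2.2; rated 2.2 kW → 2.2.1; for domestic appliances → 2.2.1.2. Scheduled 36%. Westmoor agreement on 2.3: 2.2.1.2 not covered; Westmoor agreement on 2.2: not wholly obtained. → 36%.
Line C: transformer → 2.1; rated 90 kW → 2.1.2; for motor vehicles → 2.1.2.2. Scheduled 16%. No special measure applies. → 16%.
Sum: 4% + 36% + 16% = 56%.

56%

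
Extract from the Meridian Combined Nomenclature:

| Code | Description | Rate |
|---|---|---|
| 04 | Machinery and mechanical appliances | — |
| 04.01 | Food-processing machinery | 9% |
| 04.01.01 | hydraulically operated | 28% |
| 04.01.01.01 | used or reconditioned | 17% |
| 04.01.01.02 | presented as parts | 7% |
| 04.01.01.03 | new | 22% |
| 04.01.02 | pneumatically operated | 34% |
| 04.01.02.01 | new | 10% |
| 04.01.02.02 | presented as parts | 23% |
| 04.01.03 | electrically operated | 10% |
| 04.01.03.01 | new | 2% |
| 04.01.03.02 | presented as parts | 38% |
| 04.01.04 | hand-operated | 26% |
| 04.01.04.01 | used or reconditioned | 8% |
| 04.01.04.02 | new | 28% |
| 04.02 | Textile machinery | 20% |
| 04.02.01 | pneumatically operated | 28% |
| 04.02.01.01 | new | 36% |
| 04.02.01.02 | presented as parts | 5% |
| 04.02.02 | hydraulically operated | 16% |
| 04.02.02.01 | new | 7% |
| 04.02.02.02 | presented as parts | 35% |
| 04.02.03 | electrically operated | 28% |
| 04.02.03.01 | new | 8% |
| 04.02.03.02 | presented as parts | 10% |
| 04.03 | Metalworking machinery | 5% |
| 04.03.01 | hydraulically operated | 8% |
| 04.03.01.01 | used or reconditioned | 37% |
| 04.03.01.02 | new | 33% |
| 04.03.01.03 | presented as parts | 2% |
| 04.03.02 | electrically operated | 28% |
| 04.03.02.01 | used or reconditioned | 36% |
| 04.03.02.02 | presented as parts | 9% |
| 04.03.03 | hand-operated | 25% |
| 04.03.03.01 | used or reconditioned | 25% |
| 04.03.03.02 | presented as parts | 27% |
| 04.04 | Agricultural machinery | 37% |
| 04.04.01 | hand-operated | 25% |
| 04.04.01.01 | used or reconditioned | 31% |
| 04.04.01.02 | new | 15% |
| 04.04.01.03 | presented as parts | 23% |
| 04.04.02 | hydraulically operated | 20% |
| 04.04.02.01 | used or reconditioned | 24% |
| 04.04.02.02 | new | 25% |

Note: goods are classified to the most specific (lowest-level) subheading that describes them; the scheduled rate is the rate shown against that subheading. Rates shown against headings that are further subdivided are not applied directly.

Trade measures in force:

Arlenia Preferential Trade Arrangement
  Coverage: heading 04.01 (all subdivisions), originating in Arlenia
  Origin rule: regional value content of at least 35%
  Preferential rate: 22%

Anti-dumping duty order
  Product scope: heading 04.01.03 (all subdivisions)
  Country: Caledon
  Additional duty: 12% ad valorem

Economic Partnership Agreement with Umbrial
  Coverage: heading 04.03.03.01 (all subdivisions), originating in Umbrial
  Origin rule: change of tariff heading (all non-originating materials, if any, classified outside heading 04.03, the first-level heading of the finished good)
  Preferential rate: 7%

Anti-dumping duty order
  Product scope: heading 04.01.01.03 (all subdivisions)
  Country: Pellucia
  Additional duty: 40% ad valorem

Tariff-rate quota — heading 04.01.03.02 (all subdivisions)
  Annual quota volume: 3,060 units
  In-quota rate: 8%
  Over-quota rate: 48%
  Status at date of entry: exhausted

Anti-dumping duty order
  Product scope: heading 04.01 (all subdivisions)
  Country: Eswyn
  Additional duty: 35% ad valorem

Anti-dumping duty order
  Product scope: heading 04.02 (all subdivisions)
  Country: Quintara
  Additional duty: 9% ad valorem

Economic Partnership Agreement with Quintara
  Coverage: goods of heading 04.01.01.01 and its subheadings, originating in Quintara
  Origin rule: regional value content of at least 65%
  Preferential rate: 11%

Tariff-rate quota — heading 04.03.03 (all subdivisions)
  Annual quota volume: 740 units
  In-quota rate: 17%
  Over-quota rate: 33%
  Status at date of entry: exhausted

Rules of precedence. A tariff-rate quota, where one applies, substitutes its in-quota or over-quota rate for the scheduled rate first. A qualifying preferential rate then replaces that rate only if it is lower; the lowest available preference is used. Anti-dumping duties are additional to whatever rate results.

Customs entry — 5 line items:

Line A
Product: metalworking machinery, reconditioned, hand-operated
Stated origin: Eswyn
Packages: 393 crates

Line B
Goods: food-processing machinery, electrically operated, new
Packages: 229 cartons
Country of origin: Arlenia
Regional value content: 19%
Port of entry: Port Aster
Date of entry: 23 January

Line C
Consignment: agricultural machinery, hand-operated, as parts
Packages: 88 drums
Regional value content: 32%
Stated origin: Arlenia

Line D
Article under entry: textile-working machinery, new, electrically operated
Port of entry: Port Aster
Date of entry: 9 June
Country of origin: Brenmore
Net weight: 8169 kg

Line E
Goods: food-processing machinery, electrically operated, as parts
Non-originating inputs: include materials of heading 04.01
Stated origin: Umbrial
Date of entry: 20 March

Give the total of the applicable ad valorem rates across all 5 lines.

Line A: metalworking → 04.03; hand-operated → 04.03.03; reconditioned → 04.03.03.01. Scheduled 25%. quota on 04.03.03 exhausted → over-quota 33%. → 33%.
Line B: food-processing → 04.01; electrically operated → 04.01.03; new → 04.01.03.01. Scheduled 2%. Arlenia agreement on 04.01: RVC < 35%. → 2%.
Line C: agricultural → 04.04; hand-operated → 04.04.01; as parts → 04.04.01.03. Scheduled 23%. Arlenia agreement on 04.01: 04.04.01.03 not covered. → 23%.
Line D: textile-working → 04.02; electrically operated → 04.02.03; new → 04.02.03.01. Scheduled 8%. No special measure applies. → 8%.
Line E: food-processing → 04.01; electrically operated → 04.01.03; as parts → 04.01.03.02. Scheduled 38%. quota on 04.01.03.02 exhausted → over-quota 48%; Umbrial agreement on 04.03.03.01: 04.01.03.02 not covered. → 48%.
Sum: 33% + 2% + 23% + 8% + 48% = 114%.

114%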